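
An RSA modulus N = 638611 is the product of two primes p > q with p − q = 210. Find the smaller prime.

Since p = q + 210, we have 638611 = q(q + 210), so q² + 210q − 638611 = 0.
Discriminant: 210² + 4·638611 = 44100 + 2554444 = 2598544; √2598544 = 1612.
q = (−210 + 1612)/2 = 701, and p = q + 210 = 911.
Check: 701 · 911 = 638611.

701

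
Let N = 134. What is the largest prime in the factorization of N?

67

134 = 2 · 67
67 is prime.
So 134 = 2 · 67; the largest prime factor is 67.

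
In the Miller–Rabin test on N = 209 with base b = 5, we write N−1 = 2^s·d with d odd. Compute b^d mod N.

209 − 1 = 208 = 2^4 · 13, so d = 13.
5^1 ≡ 5 (mod 209)
5^2 ≡ 5^2 = 25 ≡ 25 (mod 209)
5^4 ≡ 25^2 = 625 ≡ 207 (mod 209)
5^8 ≡ 207^2 = 42849 ≡ 4 (mod 209)
13 = 8 + 4 + 1 in binary powers of 2.
So 5^13 ≡ 4 · 207 · 5 ≡ 169 (mod 209).
Squaring chain: 169 → 137 → 168 → 9; never reaches −1, so base 5 is a Miller–Rabin witness that 209 is composite.

169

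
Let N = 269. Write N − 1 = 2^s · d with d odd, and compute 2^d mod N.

269 − 1 = 268 = 2^2 · 67, so d = 67.
2^1 ≡ 2 (mod 269)
2^2 ≡ 2^2 = 4 ≡ 4 (mod 269)
2^4 ≡ 4^2 = 16 ≡ 16 (mod 269)
2^8 ≡ 16^2 = 256 ≡ 256 (mod 269)
2^16 ≡ 256^2 = 65536 ≡ 169 (mod 269)
2^32 ≡ 169^2 = 28561 ≡ 47 (mod 269)
2^64 ≡ 47^2 = 2209 ≡ 57 (mod 269)
67 = 64 + 2 + 1 in binary powers of 2.
So 2^67 ≡ 57 · 4 · 2 ≡ 187 (mod 269).
Squaring chain: 187 → 268; reaches −1, so base 2 does not prove 269 composite.

187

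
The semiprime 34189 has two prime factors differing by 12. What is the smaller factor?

Since p = q + 12, we have 34189 = q(q + 12), so q² + 12q − 34189 = 0.
Discriminant: 12² + 4·34189 = 144 + 136756 = 136900; √136900 = 370.
q = (−12 + 370)/2 = 179, and p = q + 12 = 191.
Check: 179 · 191 = 34189.

179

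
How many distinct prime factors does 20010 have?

20010 = 2 · 10005
10005 = 3 · 3335
3335 = 5 · 667
667 = 23 · 29
20010 = 2 · 3 · 5 · 23 · 29, which has 5 distinct prime factors.

5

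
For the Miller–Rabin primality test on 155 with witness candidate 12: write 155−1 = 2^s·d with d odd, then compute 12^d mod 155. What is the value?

155 − 1 = 154 = 2^1 · 77, so d = 77.
12^1 ≡ 12 (mod 155)
12^2 ≡ 12^2 = 144 ≡ 144 (mod 155)
12^4 ≡ 144^2 = 20736 ≡ 121 (mod 155)
12^8 ≡ 121^2 = 14641 ≡ 71 (mod 155)
12^16 ≡ 71^2 = 5041 ≡ 81 (mod 155)
12^32 ≡ 81^2 = 6561 ≡ 51 (mod 155)
12^64 ≡ 51^2 = 2601 ≡ 121 (mod 155)
77 = 64 + 8 + 4 + 1 in binary powers of 2.
So 12^77 ≡ 121 · 71 · 121 · 12 ≡ 42 (mod 155).
Squaring chain: 42; never reaches −1, so base 12 is a Miller–Rabin witness that 155 is composite.

42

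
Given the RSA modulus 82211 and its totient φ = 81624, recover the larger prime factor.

359

φ(n) = (p−1)(q−1) = n − (p+q) + 1, so p + q = 82211 − 81624 + 1 = 588.
p and q are the roots of t² − 588t + 82211 = 0.
Discriminant: 588² − 4·82211 = 345744 − 328844 = 16900; √16900 = 130.
q = (588 − 130)/2 = 229, p = (588 + 130)/2 = 359.
Check: 229 · 359 = 82211.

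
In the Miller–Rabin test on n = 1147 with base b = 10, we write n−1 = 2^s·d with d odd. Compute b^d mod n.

1000

1147 − 1 = 1146 = 2^1 · 573, so d = 573.
10^1 ≡ 10 (mod 1147)
10^2 ≡ 10^2 = 100 ≡ 100 (mod 1147)
10^4 ≡ 100^2 = 10000 ≡ 824 (mod 1147)
10^8 ≡ 824^2 = 678976 ≡ 1099 (mod 1147)
10^16 ≡ 1099^2 = 1207801 ≡ 10 (mod 1147)
10^32 ≡ 10^2 = 100 ≡ 100 (mod 1147)
10^64 ≡ 100^2 = 10000 ≡ 824 (mod 1147)
10^128 ≡ 824^2 = 678976 ≡ 1099 (mod 1147)
10^256 ≡ 1099^2 = 1207801 ≡ 10 (mod 1147)
10^512 ≡ 10^2 = 100 ≡ 100 (mod 1147)
573 = 512 + 32 + 16 + 8 + 4 + 1 in binary powers of 2.
So 10^573 ≡ 100 · 100 · 10 · 1099 · 824 · 10 ≡ 1000 (mod 1147).
Squaring chain: 1000; never reaches −1, so base 10 is a Miller–Rabin witness that 1147 is composite.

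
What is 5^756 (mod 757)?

5^1 ≡ 5 (mod 757)
5^2 ≡ 5^2 = 25 ≡ 25 (mod 757)
5^4 ≡ 25^2 = 625 ≡ 625 (mod 757)
5^8 ≡ 625^2 = 390625 ≡ 13 (mod 757)
5^16 ≡ 13^2 = 169 ≡ 169 (mod 757)
5^32 ≡ 169^2 = 28561 ≡ 552 (mod 757)
5^64 ≡ 552^2 = 304704 ≡ 390 (mod 757)
5^128 ≡ 390^2 = 152100 ≡ 700 (mod 757)
5^256 ≡ 700^2 = 490000 ≡ 221 (mod 757)
5^512 ≡ 221^2 = 48841 ≡ 393 (mod 757)
756 = 512 + 128 + 64 + 32 + 16 + 4 in binary powers of 2.
So 5^756 ≡ 393 · 700 · 390 · 552 · 169 · 625 ≡ 1 (mod 757).
Since the result is 1, base 5 gives no evidence that 757 is composite.

1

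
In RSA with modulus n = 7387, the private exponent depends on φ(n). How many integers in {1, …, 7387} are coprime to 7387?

Factor: 7387 = 83 · 89.
φ(7387) = (83−1) · (89−1) = 82 · 88 = 7216.

7216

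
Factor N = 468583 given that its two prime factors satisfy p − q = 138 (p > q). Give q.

619

Since p = q + 138, we have 468583 = q(q + 138), so q² + 138q − 468583 = 0.
Discriminant: 138² + 4·468583 = 19044 + 1874332 = 1893376; √1893376 = 1376.
q = (−138 + 1376)/2 = 619, and p = q + 138 = 757.
Check: 619 · 757 = 468583.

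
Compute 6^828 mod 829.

1

6^1 ≡ 6 (mod 829)
6^2 ≡ 6^2 = 36 ≡ 36 (mod 829)
6^4 ≡ 36^2 = 1296 ≡ 467 (mod 829)
6^8 ≡ 467^2 = 218089 ≡ 62 (mod 829)
6^16 ≡ 62^2 = 3844 ≡ 528 (mod 829)
6^32 ≡ 528^2 = 278784 ≡ 240 (mod 829)
6^64 ≡ 240^2 = 57600 ≡ 399 (mod 829)
6^128 ≡ 399^2 = 159201 ≡ 33 (mod 829)
6^256 ≡ 33^2 = 1089 ≡ 260 (mod 829)
6^512 ≡ 260^2 = 67600 ≡ 451 (mod 829)
828 = 512 + 256 + 32 + 16 + 8 + 4 in binary powers of 2.
So 6^828 ≡ 451 · 260 · 240 · 528 · 62 · 467 ≡ 1 (mod 829).
Since the result is 1, base 6 gives no evidence that 829 is composite.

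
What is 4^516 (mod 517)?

4^1 ≡ 4 (mod 517)
4^2 ≡ 4^2 = 16 ≡ 16 (mod 517)
4^4 ≡ 16^2 = 256 ≡ 256 (mod 517)
4^8 ≡ 256^2 = 65536 ≡ 394 (mod 517)
4^16 ≡ 394^2 = 155236 ≡ 136 (mod 517)
4^32 ≡ 136^2 = 18496 ≡ 401 (mod 517)
4^64 ≡ 401^2 = 160801 ≡ 14 (mod 517)
4^128 ≡ 14^2 = 196 ≡ 196 (mod 517)
4^256 ≡ 196^2 = 38416 ≡ 158 (mod 517)
4^512 ≡ 158^2 = 24964 ≡ 148 (mod 517)
516 = 512 + 4 in binary powers of 2.
So 4^516 ≡ 148 · 256 ≡ 147 (mod 517).
Since 147 ≠ 1, base 4 is a Fermat witness: 517 is composite.

147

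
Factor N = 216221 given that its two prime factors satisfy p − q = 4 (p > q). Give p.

Since p = q + 4, we have 216221 = q(q + 4), so q² + 4q − 216221 = 0.
Discriminant: 4² + 4·216221 = 16 + 864884 = 864900; √864900 = 930.
q = (−4 + 930)/2 = 463, and p = q + 4 = 467.
Check: 463 · 467 = 216221.

467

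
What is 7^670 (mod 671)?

7^1 ≡ 7 (mod 671)
7^2 ≡ 7^2 = 49 ≡ 49 (mod 671)
7^4 ≡ 49^2 = 2401 ≡ 388 (mod 671)
7^8 ≡ 388^2 = 150544 ≡ 240 (mod 671)
7^16 ≡ 240^2 = 57600 ≡ 565 (mod 671)
7^32 ≡ 565^2 = 319225 ≡ 500 (mod 671)
7^64 ≡ 500^2 = 250000 ≡ 388 (mod 671)
7^128 ≡ 388^2 = 150544 ≡ 240 (mod 671)
7^256 ≡ 240^2 = 57600 ≡ 565 (mod 671)
7^512 ≡ 565^2 = 319225 ≡ 500 (mod 671)
670 = 512 + 128 + 16 + 8 + 4 + 2 in binary powers of 2.
So 7^670 ≡ 500 · 240 · 565 · 240 · 388 · 49 ≡ 353 (mod 671).
Since 353 ≠ 1, base 7 is a Fermat witness: 671 is composite.

353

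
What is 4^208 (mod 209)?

4^1 ≡ 4 (mod 209)
4^2 ≡ 4^2 = 16 ≡ 16 (mod 209)
4^4 ≡ 16^2 = 256 ≡ 47 (mod 209)
4^8 ≡ 47^2 = 2209 ≡ 119 (mod 209)
4^16 ≡ 119^2 = 14161 ≡ 158 (mod 209)
4^32 ≡ 158^2 = 24964 ≡ 93 (mod 209)
4^64 ≡ 93^2 = 8649 ≡ 80 (mod 209)
4^128 ≡ 80^2 = 6400 ≡ 130 (mod 209)
208 = 128 + 64 + 16 in binary powers of 2.
So 4^208 ≡ 130 · 80 · 158 ≡ 42 (mod 209).
Since 42 ≠ 1, base 4 is a Fermat witness: 209 is composite.

42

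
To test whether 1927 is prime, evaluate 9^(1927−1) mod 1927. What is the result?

286

9^1 ≡ 9 (mod 1927)
9^2 ≡ 9^2 = 81 ≡ 81 (mod 1927)
9^4 ≡ 81^2 = 6561 ≡ 780 (mod 1927)
9^8 ≡ 780^2 = 608400 ≡ 1395 (mod 1927)
9^16 ≡ 1395^2 = 1946025 ≡ 1682 (mod 1927)
9^32 ≡ 1682^2 = 2829124 ≡ 288 (mod 1927)
9^64 ≡ 288^2 = 82944 ≡ 83 (mod 1927)
9^128 ≡ 83^2 = 6889 ≡ 1108 (mod 1927)
9^256 ≡ 1108^2 = 1227664 ≡ 165 (mod 1927)
9^512 ≡ 165^2 = 27225 ≡ 247 (mod 1927)
9^1024 ≡ 247^2 = 61009 ≡ 1272 (mod 1927)
1926 = 1024 + 512 + 256 + 128 + 4 + 2 in binary powers of 2.
So 9^1926 ≡ 1272 · 247 · 165 · 1108 · 780 · 81 ≡ 286 (mod 1927).
Since 286 ≠ 1, base 9 is a Fermat witness: 1927 is composite.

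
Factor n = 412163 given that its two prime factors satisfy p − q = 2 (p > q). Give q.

Since p = q + 2, we have 412163 = q(q + 2), so q² + 2q − 412163 = 0.
Discriminant: 2² + 4·412163 = 4 + 1648652 = 1648656; √1648656 = 1284.
q = (−2 + 1284)/2 = 641, and p = q + 2 = 643.
Check: 641 · 643 = 412163.

641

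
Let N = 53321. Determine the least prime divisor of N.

71

53321 is odd.
Digit sum 14, not divisible by 3.
Ends in 1: not divisible by 5.
7: 53321 = 7·7617 + 2
11: 53321 = 11·4847 + 4
13: 53321 = 13·4101 + 8
17: 53321 = 17·3136 + 9
19: 53321 = 19·2806 + 7
23: 53321 = 23·2318 + 7
29: 53321 = 29·1838 + 19
31: 53321 = 31·1720 + 1
37: 53321 = 37·1441 + 4
41: 53321 = 41·1300 + 21
43: 53321 = 43·1240 + 1
47: 53321 = 47·1134 + 23
53: 53321 = 53·1006 + 3
59: 53321 = 59·903 + 44
61: 53321 = 61·874 + 7
67: 53321 = 67·795 + 56
71: 53321 = 71·751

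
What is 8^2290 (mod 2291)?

8^1 ≡ 8 (mod 2291)
8^2 ≡ 8^2 = 64 ≡ 64 (mod 2291)
8^4 ≡ 64^2 = 4096 ≡ 1805 (mod 2291)
8^8 ≡ 1805^2 = 3258025 ≡ 223 (mod 2291)
8^16 ≡ 223^2 = 49729 ≡ 1618 (mod 2291)
8^32 ≡ 1618^2 = 2617924 ≡ 1602 (mod 2291)
8^64 ≡ 1602^2 = 2566404 ≡ 484 (mod 2291)
8^128 ≡ 484^2 = 234256 ≡ 574 (mod 2291)
8^256 ≡ 574^2 = 329476 ≡ 1863 (mod 2291)
8^512 ≡ 1863^2 = 3470769 ≡ 2195 (mod 2291)
8^1024 ≡ 2195^2 = 4818025 ≡ 52 (mod 2291)
8^2048 ≡ 52^2 = 2704 ≡ 413 (mod 2291)
2290 = 2048 + 128 + 64 + 32 + 16 + 2 in binary powers of 2.
So 8^2290 ≡ 413 · 574 · 484 · 1602 · 1618 · 64 ≡ 2039 (mod 2291).
Since 2039 ≠ 1, base 8 is a Fermat witness: 2291 is composite.

2039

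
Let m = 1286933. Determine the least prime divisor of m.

29

1286933 is odd.
Digit sum 32, not divisible by 3.
Ends in 3: not divisible by 5.
7: 1286933 = 7·183847 + 4
11: 1286933 = 11·116993 + 10
13: 1286933 = 13·98994 + 11
17: 1286933 = 17·75701 + 16
19: 1286933 = 19·67733 + 6
23: 1286933 = 23·55953 + 14
29: 1286933 = 29·44377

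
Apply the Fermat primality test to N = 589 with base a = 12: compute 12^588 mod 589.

12^1 ≡ 12 (mod 589)
12^2 ≡ 12^2 = 144 ≡ 144 (mod 589)
12^4 ≡ 144^2 = 20736 ≡ 121 (mod 589)
12^8 ≡ 121^2 = 14641 ≡ 505 (mod 589)
12^16 ≡ 505^2 = 255025 ≡ 577 (mod 589)
12^32 ≡ 577^2 = 332929 ≡ 144 (mod 589)
12^64 ≡ 144^2 = 20736 ≡ 121 (mod 589)
12^128 ≡ 121^2 = 14641 ≡ 505 (mod 589)
12^256 ≡ 505^2 = 255025 ≡ 577 (mod 589)
12^512 ≡ 577^2 = 332929 ≡ 144 (mod 589)
588 = 512 + 64 + 8 + 4 in binary powers of 2.
So 12^588 ≡ 144 · 121 · 505 · 121 ≡ 39 (mod 589).
Since 39 ≠ 1, base 12 is a Fermat witness: 589 is composite.

39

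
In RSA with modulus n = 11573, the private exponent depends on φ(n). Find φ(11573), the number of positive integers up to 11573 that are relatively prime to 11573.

11340

Factor: 11573 = 71 · 163.
φ(11573) = (71−1) · (163−1) = 70 · 162 = 11340.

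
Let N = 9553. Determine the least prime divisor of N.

9553 is odd.
Digit sum 22, not divisible by 3.
Ends in 3: not divisible by 5.
7: 9553 = 7·1364 + 5
11: 9553 = 11·868 + 5
13: 9553 = 13·734 + 11
17: 9553 = 17·561 + 16
19: 9553 = 19·502 + 15
23: 9553 = 23·415 + 8
29: 9553 = 29·329 + 12
31: 9553 = 31·308 + 5
37: 9553 = 37·258 + 7
41: 9553 = 41·233

41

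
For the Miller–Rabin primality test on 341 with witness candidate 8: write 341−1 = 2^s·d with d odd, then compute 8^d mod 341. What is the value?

341 − 1 = 340 = 2^2 · 85, so d = 85.
8^1 ≡ 8 (mod 341)
8^2 ≡ 8^2 = 64 ≡ 64 (mod 341)
8^4 ≡ 64^2 = 4096 ≡ 4 (mod 341)
8^8 ≡ 4^2 = 16 ≡ 16 (mod 341)
8^16 ≡ 16^2 = 256 ≡ 256 (mod 341)
8^32 ≡ 256^2 = 65536 ≡ 64 (mod 341)
8^64 ≡ 64^2 = 4096 ≡ 4 (mod 341)
85 = 64 + 16 + 4 + 1 in binary powers of 2.
So 8^85 ≡ 4 · 256 · 4 · 8 ≡ 32 (mod 341).
Squaring chain: 32 → 1; never reaches −1, so base 8 is a Miller–Rabin witness that 341 is composite.

32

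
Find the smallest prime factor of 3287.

19

3287 is odd.
Digit sum 20, not divisible by 3.
Ends in 7: not divisible by 5.
7: 3287 = 7·469 + 4
11: 3287 = 11·298 + 9
13: 3287 = 13·252 + 11
17: 3287 = 17·193 + 6
19: 3287 = 19·173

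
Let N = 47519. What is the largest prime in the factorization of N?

61

47519 = 19 · 2501
2501 = 41 · 61
61 is prime.
So 47519 = 19 · 41 · 61; the largest prime factor is 61.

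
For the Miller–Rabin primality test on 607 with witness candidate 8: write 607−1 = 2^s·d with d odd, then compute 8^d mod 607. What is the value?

607 − 1 = 606 = 2^1 · 303, so d = 303.
8^1 ≡ 8 (mod 607)
8^2 ≡ 8^2 = 64 ≡ 64 (mod 607)
8^4 ≡ 64^2 = 4096 ≡ 454 (mod 607)
8^8 ≡ 454^2 = 206116 ≡ 343 (mod 607)
8^16 ≡ 343^2 = 117649 ≡ 498 (mod 607)
8^32 ≡ 498^2 = 248004 ≡ 348 (mod 607)
8^64 ≡ 348^2 = 121104 ≡ 311 (mod 607)
8^128 ≡ 311^2 = 96721 ≡ 208 (mod 607)
8^256 ≡ 208^2 = 43264 ≡ 167 (mod 607)
303 = 256 + 32 + 8 + 4 + 2 + 1 in binary powers of 2.
So 8^303 ≡ 167 · 348 · 343 · 454 · 64 · 8 ≡ 1 (mod 607).
Since 8^d ≡ 1 (mod 607), base 8 does not prove 607 composite.

1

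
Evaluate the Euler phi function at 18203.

Factor: 18203 = 109 · 167.
φ(18203) = (109−1) · (167−1) = 108 · 166 = 17928.

17928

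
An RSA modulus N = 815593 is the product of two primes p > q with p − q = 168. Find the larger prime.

Since p = q + 168, we have 815593 = q(q + 168), so q² + 168q − 815593 = 0.
Discriminant: 168² + 4·815593 = 28224 + 3262372 = 3290596; √3290596 = 1814.
q = (−168 + 1814)/2 = 823, and p = q + 168 = 991.
Check: 823 · 991 = 815593.

991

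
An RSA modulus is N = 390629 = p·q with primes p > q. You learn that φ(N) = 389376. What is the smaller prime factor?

φ(n) = (p−1)(q−1) = n − (p+q) + 1, so p + q = 390629 − 389376 + 1 = 1254.
p and q are the roots of t² − 1254t + 390629 = 0.
Discriminant: 1254² − 4·390629 = 1572516 − 1562516 = 10000; √10000 = 100.
q = (1254 − 100)/2 = 577, p = (1254 + 100)/2 = 677.
Check: 577 · 677 = 390629.

577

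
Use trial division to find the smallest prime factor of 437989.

437989 is odd.
Digit sum 40, not divisible by 3.
Ends in 9: not divisible by 5.
7: 437989 = 7·62569 + 6
11: 437989 = 11·39817 + 2
13: 437989 = 13·33691 + 6
17: 437989 = 17·25764 + 1
19: 437989 = 19·23052 + 1
23: 437989 = 23·19043

23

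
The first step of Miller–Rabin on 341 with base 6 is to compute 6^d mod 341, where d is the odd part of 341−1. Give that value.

285

341 − 1 = 340 = 2^2 · 85, so d = 85.
6^1 ≡ 6 (mod 341)
6^2 ≡ 6^2 = 36 ≡ 36 (mod 341)
6^4 ≡ 36^2 = 1296 ≡ 273 (mod 341)
6^8 ≡ 273^2 = 74529 ≡ 191 (mod 341)
6^16 ≡ 191^2 = 36481 ≡ 335 (mod 341)
6^32 ≡ 335^2 = 112225 ≡ 36 (mod 341)
6^64 ≡ 36^2 = 1296 ≡ 273 (mod 341)
85 = 64 + 16 + 4 + 1 in binary powers of 2.
So 6^85 ≡ 273 · 335 · 273 · 6 ≡ 285 (mod 341).
Squaring chain: 285 → 67; never reaches −1, so base 6 is a Miller–Rabin witness that 341 is composite.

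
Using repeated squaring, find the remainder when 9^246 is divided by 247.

9^1 ≡ 9 (mod 247)
9^2 ≡ 9^2 = 81 ≡ 81 (mod 247)
9^4 ≡ 81^2 = 6561 ≡ 139 (mod 247)
9^8 ≡ 139^2 = 19321 ≡ 55 (mod 247)
9^16 ≡ 55^2 = 3025 ≡ 61 (mod 247)
9^32 ≡ 61^2 = 3721 ≡ 16 (mod 247)
9^64 ≡ 16^2 = 256 ≡ 9 (mod 247)
9^128 ≡ 9^2 = 81 ≡ 81 (mod 247)
246 = 128 + 64 + 32 + 16 + 4 + 2 in binary powers of 2.
So 9^246 ≡ 81 · 9 · 16 · 61 · 139 · 81 ≡ 235 (mod 247).
Since 235 ≠ 1, base 9 is a Fermat witness: 247 is composite.

235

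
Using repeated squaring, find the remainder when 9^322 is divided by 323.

251

9^1 ≡ 9 (mod 323)
9^2 ≡ 9^2 = 81 ≡ 81 (mod 323)
9^4 ≡ 81^2 = 6561 ≡ 101 (mod 323)
9^8 ≡ 101^2 = 10201 ≡ 188 (mod 323)
9^16 ≡ 188^2 = 35344 ≡ 137 (mod 323)
9^32 ≡ 137^2 = 18769 ≡ 35 (mod 323)
9^64 ≡ 35^2 = 1225 ≡ 256 (mod 323)
9^128 ≡ 256^2 = 65536 ≡ 290 (mod 323)
9^256 ≡ 290^2 = 84100 ≡ 120 (mod 323)
322 = 256 + 64 + 2 in binary powers of 2.
So 9^322 ≡ 120 · 256 · 81 ≡ 251 (mod 323).
Since 251 ≠ 1, base 9 is a Fermat witness: 323 is composite.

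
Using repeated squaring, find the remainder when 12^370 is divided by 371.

12^1 ≡ 12 (mod 371)
12^2 ≡ 12^2 = 144 ≡ 144 (mod 371)
12^4 ≡ 144^2 = 20736 ≡ 331 (mod 371)
12^8 ≡ 331^2 = 109561 ≡ 116 (mod 371)
12^16 ≡ 116^2 = 13456 ≡ 100 (mod 371)
12^32 ≡ 100^2 = 10000 ≡ 354 (mod 371)
12^64 ≡ 354^2 = 125316 ≡ 289 (mod 371)
12^128 ≡ 289^2 = 83521 ≡ 46 (mod 371)
12^256 ≡ 46^2 = 2116 ≡ 261 (mod 371)
370 = 256 + 64 + 32 + 16 + 2 in binary powers of 2.
So 12^370 ≡ 261 · 289 · 354 · 100 · 144 ≡ 282 (mod 371).
Since 282 ≠ 1, base 12 is a Fermat witness: 371 is composite.

282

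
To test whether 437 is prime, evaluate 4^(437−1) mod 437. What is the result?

4^1 ≡ 4 (mod 437)
4^2 ≡ 4^2 = 16 ≡ 16 (mod 437)
4^4 ≡ 16^2 = 256 ≡ 256 (mod 437)
4^8 ≡ 256^2 = 65536 ≡ 423 (mod 437)
4^16 ≡ 423^2 = 178929 ≡ 196 (mod 437)
4^32 ≡ 196^2 = 38416 ≡ 397 (mod 437)
4^64 ≡ 397^2 = 157609 ≡ 289 (mod 437)
4^128 ≡ 289^2 = 83521 ≡ 54 (mod 437)
4^256 ≡ 54^2 = 2916 ≡ 294 (mod 437)
436 = 256 + 128 + 32 + 16 + 4 in binary powers of 2.
So 4^436 ≡ 294 · 54 · 397 · 196 · 256 ≡ 123 (mod 437).
Since 123 ≠ 1, base 4 is a Fermat witness: 437 is composite.

123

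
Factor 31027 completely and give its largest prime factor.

31027 = 19 · 1633
1633 = 23 · 71
71 is prime.
So 31027 = 19 · 23 · 71; the largest prime factor is 71.

71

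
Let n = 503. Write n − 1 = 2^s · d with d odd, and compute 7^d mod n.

503 − 1 = 502 = 2^1 · 251, so d = 251.
7^1 ≡ 7 (mod 503)
7^2 ≡ 7^2 = 49 ≡ 49 (mod 503)
7^4 ≡ 49^2 = 2401 ≡ 389 (mod 503)
7^8 ≡ 389^2 = 151321 ≡ 421 (mod 503)
7^16 ≡ 421^2 = 177241 ≡ 185 (mod 503)
7^32 ≡ 185^2 = 34225 ≡ 21 (mod 503)
7^64 ≡ 21^2 = 441 ≡ 441 (mod 503)
7^128 ≡ 441^2 = 194481 ≡ 323 (mod 503)
251 = 128 + 64 + 32 + 16 + 8 + 2 + 1 in binary powers of 2.
So 7^251 ≡ 323 · 441 · 21 · 185 · 421 · 49 · 7 ≡ 1 (mod 503).
Since 7^d ≡ 1 (mod 503), base 7 does not prove 503 composite.

1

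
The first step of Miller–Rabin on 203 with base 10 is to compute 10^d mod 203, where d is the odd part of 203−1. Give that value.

131

203 − 1 = 202 = 2^1 · 101, so d = 101.
10^1 ≡ 10 (mod 203)
10^2 ≡ 10^2 = 100 ≡ 100 (mod 203)
10^4 ≡ 100^2 = 10000 ≡ 53 (mod 203)
10^8 ≡ 53^2 = 2809 ≡ 170 (mod 203)
10^16 ≡ 170^2 = 28900 ≡ 74 (mod 203)
10^32 ≡ 74^2 = 5476 ≡ 198 (mod 203)
10^64 ≡ 198^2 = 39204 ≡ 25 (mod 203)
101 = 64 + 32 + 4 + 1 in binary powers of 2.
So 10^101 ≡ 25 · 198 · 53 · 10 ≡ 131 (mod 203).
Squaring chain: 131; never reaches −1, so base 10 is a Miller–Rabin witness that 203 is composite.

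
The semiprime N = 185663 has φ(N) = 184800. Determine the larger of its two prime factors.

φ(n) = (p−1)(q−1) = n − (p+q) + 1, so p + q = 185663 − 184800 + 1 = 864.
p and q are the roots of t² − 864t + 185663 = 0.
Discriminant: 864² − 4·185663 = 746496 − 742652 = 3844; √3844 = 62.
q = (864 − 62)/2 = 401, p = (864 + 62)/2 = 463.
Check: 401 · 463 = 185663.

463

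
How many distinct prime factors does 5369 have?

3

5369 = 7 · 767
767 = 13 · 59
5369 = 7 · 13 · 59, which has 3 distinct prime factors.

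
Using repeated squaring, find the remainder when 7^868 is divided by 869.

7^1 ≡ 7 (mod 869)
7^2 ≡ 7^2 = 49 ≡ 49 (mod 869)
7^4 ≡ 49^2 = 2401 ≡ 663 (mod 869)
7^8 ≡ 663^2 = 439569 ≡ 724 (mod 869)
7^16 ≡ 724^2 = 524176 ≡ 169 (mod 869)
7^32 ≡ 169^2 = 28561 ≡ 753 (mod 869)
7^64 ≡ 753^2 = 567009 ≡ 421 (mod 869)
7^128 ≡ 421^2 = 177241 ≡ 834 (mod 869)
7^256 ≡ 834^2 = 695556 ≡ 356 (mod 869)
7^512 ≡ 356^2 = 126736 ≡ 731 (mod 869)
868 = 512 + 256 + 64 + 32 + 4 in binary powers of 2.
So 7^868 ≡ 731 · 356 · 421 · 753 · 663 ≡ 163 (mod 869).
Since 163 ≠ 1, base 7 is a Fermat witness: 869 is composite.

163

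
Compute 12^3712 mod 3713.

12^1 ≡ 12 (mod 3713)
12^2 ≡ 12^2 = 144 ≡ 144 (mod 3713)
12^4 ≡ 144^2 = 20736 ≡ 2171 (mod 3713)
12^8 ≡ 2171^2 = 4713241 ≡ 1444 (mod 3713)
12^16 ≡ 1444^2 = 2085136 ≡ 2143 (mod 3713)
12^32 ≡ 2143^2 = 4592449 ≡ 3181 (mod 3713)
12^64 ≡ 3181^2 = 10118761 ≡ 836 (mod 3713)
12^128 ≡ 836^2 = 698896 ≡ 852 (mod 3713)
12^256 ≡ 852^2 = 725904 ≡ 1869 (mod 3713)
12^512 ≡ 1869^2 = 3493161 ≡ 2941 (mod 3713)
12^1024 ≡ 2941^2 = 8649481 ≡ 1904 (mod 3713)
12^2048 ≡ 1904^2 = 3625216 ≡ 1328 (mod 3713)
3712 = 2048 + 1024 + 512 + 128 in binary powers of 2.
So 12^3712 ≡ 1328 · 1904 · 2941 · 852 ≡ 3698 (mod 3713).
Since 3698 ≠ 1, base 12 is a Fermat witness: 3713 is composite.

3698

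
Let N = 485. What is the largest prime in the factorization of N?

485 = 5 · 97
97 is prime.
So 485 = 5 · 97; the largest prime factor is 97.

97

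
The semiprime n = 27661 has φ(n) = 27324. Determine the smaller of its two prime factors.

139

φ(n) = (p−1)(q−1) = n − (p+q) + 1, so p + q = 27661 − 27324 + 1 = 338.
p and q are the roots of t² − 338t + 27661 = 0.
Discriminant: 338² − 4·27661 = 114244 − 110644 = 3600; √3600 = 60.
q = (338 − 60)/2 = 139, p = (338 + 60)/2 = 199.
Check: 139 · 199 = 27661.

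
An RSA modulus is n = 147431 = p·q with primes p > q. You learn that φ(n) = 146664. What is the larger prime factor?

φ(n) = (p−1)(q−1) = n − (p+q) + 1, so p + q = 147431 − 146664 + 1 = 768.
p and q are the roots of t² − 768t + 147431 = 0.
Discriminant: 768² − 4·147431 = 589824 − 589724 = 100; √100 = 10.
q = (768 − 10)/2 = 379, p = (768 + 10)/2 = 389.
Check: 379 · 389 = 147431.

389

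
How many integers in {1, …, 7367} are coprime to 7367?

Factor: 7367 = 53 · 139.
φ(7367) = (53−1) · (139−1) = 52 · 138 = 7176.

7176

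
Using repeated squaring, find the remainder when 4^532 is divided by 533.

4^1 ≡ 4 (mod 533)
4^2 ≡ 4^2 = 16 ≡ 16 (mod 533)
4^4 ≡ 16^2 = 256 ≡ 256 (mod 533)
4^8 ≡ 256^2 = 65536 ≡ 510 (mod 533)
4^16 ≡ 510^2 = 260100 ≡ 529 (mod 533)
4^32 ≡ 529^2 = 279841 ≡ 16 (mod 533)
4^64 ≡ 16^2 = 256 ≡ 256 (mod 533)
4^128 ≡ 256^2 = 65536 ≡ 510 (mod 533)
4^256 ≡ 510^2 = 260100 ≡ 529 (mod 533)
4^512 ≡ 529^2 = 279841 ≡ 16 (mod 533)
532 = 512 + 16 + 4 in binary powers of 2.
So 4^532 ≡ 16 · 529 · 256 ≡ 139 (mod 533).
Since 139 ≠ 1, base 4 is a Fermat witness: 533 is composite.

139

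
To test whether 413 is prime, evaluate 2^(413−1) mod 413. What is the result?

2^1 ≡ 2 (mod 413)
2^2 ≡ 2^2 = 4 ≡ 4 (mod 413)
2^4 ≡ 4^2 = 16 ≡ 16 (mod 413)
2^8 ≡ 16^2 = 256 ≡ 256 (mod 413)
2^16 ≡ 256^2 = 65536 ≡ 282 (mod 413)
2^32 ≡ 282^2 = 79524 ≡ 228 (mod 413)
2^64 ≡ 228^2 = 51984 ≡ 359 (mod 413)
2^128 ≡ 359^2 = 128881 ≡ 25 (mod 413)
2^256 ≡ 25^2 = 625 ≡ 212 (mod 413)
412 = 256 + 128 + 16 + 8 + 4 in binary powers of 2.
So 2^412 ≡ 212 · 25 · 282 · 256 · 16 ≡ 359 (mod 413).
Since 359 ≠ 1, base 2 is a Fermat witness: 413 is composite.

359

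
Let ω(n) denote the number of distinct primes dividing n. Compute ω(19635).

5

19635 = 3 · 6545
6545 = 5 · 1309
1309 = 7 · 187
187 = 11 · 17
19635 = 3 · 5 · 7 · 11 · 17, which has 5 distinct prime factors.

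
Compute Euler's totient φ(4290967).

4212000

Factor: 4290967 = 151 · 157 · 181.
φ(4290967) = (151−1) · (157−1) · (181−1) = 150 · 156 · 180 = 4212000.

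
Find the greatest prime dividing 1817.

1817 = 23 · 79
79 is prime.
So 1817 = 23 · 79; the largest prime factor is 79.

79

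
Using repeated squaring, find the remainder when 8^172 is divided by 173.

1

8^1 ≡ 8 (mod 173)
8^2 ≡ 8^2 = 64 ≡ 64 (mod 173)
8^4 ≡ 64^2 = 4096 ≡ 117 (mod 173)
8^8 ≡ 117^2 = 13689 ≡ 22 (mod 173)
8^16 ≡ 22^2 = 484 ≡ 138 (mod 173)
8^32 ≡ 138^2 = 19044 ≡ 14 (mod 173)
8^64 ≡ 14^2 = 196 ≡ 23 (mod 173)
8^128 ≡ 23^2 = 529 ≡ 10 (mod 173)
172 = 128 + 32 + 8 + 4 in binary powers of 2.
So 8^172 ≡ 10 · 14 · 22 · 117 ≡ 1 (mod 173).
Since the result is 1, base 8 gives no evidence that 173 is composite.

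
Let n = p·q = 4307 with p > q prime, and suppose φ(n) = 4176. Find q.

59

φ(n) = (p−1)(q−1) = n − (p+q) + 1, so p + q = 4307 − 4176 + 1 = 132.
p and q are the roots of t² − 132t + 4307 = 0.
Discriminant: 132² − 4·4307 = 17424 − 17228 = 196; √196 = 14.
q = (132 − 14)/2 = 59, p = (132 + 14)/2 = 73.
Check: 59 · 73 = 4307.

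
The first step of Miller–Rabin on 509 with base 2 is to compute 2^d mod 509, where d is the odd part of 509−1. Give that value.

509 − 1 = 508 = 2^2 · 127, so d = 127.
2^1 ≡ 2 (mod 509)
2^2 ≡ 2^2 = 4 ≡ 4 (mod 509)
2^4 ≡ 4^2 = 16 ≡ 16 (mod 509)
2^8 ≡ 16^2 = 256 ≡ 256 (mod 509)
2^16 ≡ 256^2 = 65536 ≡ 384 (mod 509)
2^32 ≡ 384^2 = 147456 ≡ 355 (mod 509)
2^64 ≡ 355^2 = 126025 ≡ 302 (mod 509)
127 = 64 + 32 + 16 + 8 + 4 + 2 + 1 in binary powers of 2.
So 2^127 ≡ 302 · 355 · 384 · 256 · 16 · 4 · 2 ≡ 301 (mod 509).
Squaring chain: 301 → 508; reaches −1, so base 2 does not prove 509 composite.

301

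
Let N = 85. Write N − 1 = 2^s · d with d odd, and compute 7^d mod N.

62

85 − 1 = 84 = 2^2 · 21, so d = 21.
7^1 ≡ 7 (mod 85)
7^2 ≡ 7^2 = 49 ≡ 49 (mod 85)
7^4 ≡ 49^2 = 2401 ≡ 21 (mod 85)
7^8 ≡ 21^2 = 441 ≡ 16 (mod 85)
7^16 ≡ 16^2 = 256 ≡ 1 (mod 85)
21 = 16 + 4 + 1 in binary powers of 2.
So 7^21 ≡ 1 · 21 · 7 ≡ 62 (mod 85).
Squaring chain: 62 → 19; never reaches −1, so base 7 is a Miller–Rabin witness that 85 is composite.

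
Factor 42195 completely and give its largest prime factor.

42195 = 3 · 14065
14065 = 5 · 2813
2813 = 29 · 97
97 is prime.
So 42195 = 3 · 5 · 29 · 97; the largest prime factor is 97.

97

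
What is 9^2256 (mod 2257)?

1046

9^1 ≡ 9 (mod 2257)
9^2 ≡ 9^2 = 81 ≡ 81 (mod 2257)
9^4 ≡ 81^2 = 6561 ≡ 2047 (mod 2257)
9^8 ≡ 2047^2 = 4190209 ≡ 1217 (mod 2257)
9^16 ≡ 1217^2 = 1481089 ≡ 497 (mod 2257)
9^32 ≡ 497^2 = 247009 ≡ 996 (mod 2257)
9^64 ≡ 996^2 = 992016 ≡ 1193 (mod 2257)
9^128 ≡ 1193^2 = 1423249 ≡ 1339 (mod 2257)
9^256 ≡ 1339^2 = 1792921 ≡ 863 (mod 2257)
9^512 ≡ 863^2 = 744769 ≡ 2216 (mod 2257)
9^1024 ≡ 2216^2 = 4910656 ≡ 1681 (mod 2257)
9^2048 ≡ 1681^2 = 2825761 ≡ 2254 (mod 2257)
2256 = 2048 + 128 + 64 + 16 in binary powers of 2.
So 9^2256 ≡ 2254 · 1339 · 1193 · 497 ≡ 1046 (mod 2257).
Since 1046 ≠ 1, base 9 is a Fermat witness: 2257 is composite.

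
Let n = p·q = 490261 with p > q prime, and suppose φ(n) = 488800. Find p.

941

φ(n) = (p−1)(q−1) = n − (p+q) + 1, so p + q = 490261 − 488800 + 1 = 1462.
p and q are the roots of t² − 1462t + 490261 = 0.
Discriminant: 1462² − 4·490261 = 2137444 − 1961044 = 176400; √176400 = 420.
q = (1462 − 420)/2 = 521, p = (1462 + 420)/2 = 941.
Check: 521 · 941 = 490261.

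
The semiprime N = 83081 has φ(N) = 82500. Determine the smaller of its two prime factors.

φ(n) = (p−1)(q−1) = n − (p+q) + 1, so p + q = 83081 − 82500 + 1 = 582.
p and q are the roots of t² − 582t + 83081 = 0.
Discriminant: 582² − 4·83081 = 338724 − 332324 = 6400; √6400 = 80.
q = (582 − 80)/2 = 251, p = (582 + 80)/2 = 331.
Check: 251 · 331 = 83081.

251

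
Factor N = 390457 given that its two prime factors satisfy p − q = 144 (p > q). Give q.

Since p = q + 144, we have 390457 = q(q + 144), so q² + 144q − 390457 = 0.
Discriminant: 144² + 4·390457 = 20736 + 1561828 = 1582564; √1582564 = 1258.
q = (−144 + 1258)/2 = 557, and p = q + 144 = 701.
Check: 557 · 701 = 390457.

557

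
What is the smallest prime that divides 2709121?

2709121 is odd.
Digit sum 22, not divisible by 3.
Ends in 1: not divisible by 5.
7: 2709121 = 7·387017 + 2
11: 2709121 = 11·246283 + 8
13: 2709121 = 13·208393 + 12
17: 2709121 = 17·159360 + 1
19: 2709121 = 19·142585 + 6
23: 2709121 = 23·117787 + 20
29: 2709121 = 29·93417 + 28
31: 2709121 = 31·87391

31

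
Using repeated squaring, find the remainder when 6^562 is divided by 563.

6^1 ≡ 6 (mod 563)
6^2 ≡ 6^2 = 36 ≡ 36 (mod 563)
6^4 ≡ 36^2 = 1296 ≡ 170 (mod 563)
6^8 ≡ 170^2 = 28900 ≡ 187 (mod 563)
6^16 ≡ 187^2 = 34969 ≡ 63 (mod 563)
6^32 ≡ 63^2 = 3969 ≡ 28 (mod 563)
6^64 ≡ 28^2 = 784 ≡ 221 (mod 563)
6^128 ≡ 221^2 = 48841 ≡ 423 (mod 563)
6^256 ≡ 423^2 = 178929 ≡ 458 (mod 563)
6^512 ≡ 458^2 = 209764 ≡ 328 (mod 563)
562 = 512 + 32 + 16 + 2 in binary powers of 2.
So 6^562 ≡ 328 · 28 · 63 · 36 ≡ 1 (mod 563).
Since the result is 1, base 6 gives no evidence that 563 is composite.

1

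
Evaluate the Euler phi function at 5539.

Factor: 5539 = 29 · 191.
φ(5539) = (29−1) · (191−1) = 28 · 190 = 5320.

5320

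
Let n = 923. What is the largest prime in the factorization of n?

71

923 = 13 · 71
71 is prime.
So 923 = 13 · 71; the largest prime factor is 71.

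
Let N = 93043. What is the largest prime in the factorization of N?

83

93043 = 19 · 4897
4897 = 59 · 83
83 is prime.
So 93043 = 19 · 59 · 83; the largest prime factor is 83.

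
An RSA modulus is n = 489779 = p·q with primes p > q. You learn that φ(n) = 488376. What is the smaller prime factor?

φ(n) = (p−1)(q−1) = n − (p+q) + 1, so p + q = 489779 − 488376 + 1 = 1404.
p and q are the roots of t² − 1404t + 489779 = 0.
Discriminant: 1404² − 4·489779 = 1971216 − 1959116 = 12100; √12100 = 110.
q = (1404 − 110)/2 = 647, p = (1404 + 110)/2 = 757.
Check: 647 · 757 = 489779.

647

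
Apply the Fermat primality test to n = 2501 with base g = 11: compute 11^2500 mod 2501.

245

11^1 ≡ 11 (mod 2501)
11^2 ≡ 11^2 = 121 ≡ 121 (mod 2501)
11^4 ≡ 121^2 = 14641 ≡ 2136 (mod 2501)
11^8 ≡ 2136^2 = 4562496 ≡ 672 (mod 2501)
11^16 ≡ 672^2 = 451584 ≡ 1404 (mod 2501)
11^32 ≡ 1404^2 = 1971216 ≡ 428 (mod 2501)
11^64 ≡ 428^2 = 183184 ≡ 611 (mod 2501)
11^128 ≡ 611^2 = 373321 ≡ 672 (mod 2501)
11^256 ≡ 672^2 = 451584 ≡ 1404 (mod 2501)
11^512 ≡ 1404^2 = 1971216 ≡ 428 (mod 2501)
11^1024 ≡ 428^2 = 183184 ≡ 611 (mod 2501)
11^2048 ≡ 611^2 = 373321 ≡ 672 (mod 2501)
2500 = 2048 + 256 + 128 + 64 + 4 in binary powers of 2.
So 11^2500 ≡ 672 · 1404 · 672 · 611 · 2136 ≡ 245 (mod 2501).
Since 245 ≠ 1, base 11 is a Fermat witness: 2501 is composite.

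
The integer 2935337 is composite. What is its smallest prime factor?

2935337 is odd.
Digit sum 32, not divisible by 3.
Ends in 7: not divisible by 5.
7: 2935337 = 7·419333 + 6
11: 2935337 = 11·266848 + 9
13: 2935337 = 13·225795 + 2
17: 2935337 = 17·172666 + 15
19: 2935337 = 19·154491 + 8
23: 2935337 = 23·127623 + 8
29: 2935337 = 29·101218 + 15
31: 2935337 = 31·94688 + 9
37: 2935337 = 37·79333 + 16
41: 2935337 = 41·71593 + 24
43: 2935337 = 43·68263 + 28
47: 2935337 = 47·62453 + 46
53: 2935337 = 53·55383 + 38
59: 2935337 = 59·49751 + 28
61: 2935337 = 61·48120 + 17
67: 2935337 = 67·43811

67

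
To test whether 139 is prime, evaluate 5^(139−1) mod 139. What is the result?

5^1 ≡ 5 (mod 139)
5^2 ≡ 5^2 = 25 ≡ 25 (mod 139)
5^4 ≡ 25^2 = 625 ≡ 69 (mod 139)
5^8 ≡ 69^2 = 4761 ≡ 35 (mod 139)
5^16 ≡ 35^2 = 1225 ≡ 113 (mod 139)
5^32 ≡ 113^2 = 12769 ≡ 120 (mod 139)
5^64 ≡ 120^2 = 14400 ≡ 83 (mod 139)
5^128 ≡ 83^2 = 6889 ≡ 78 (mod 139)
138 = 128 + 8 + 2 in binary powers of 2.
So 5^138 ≡ 78 · 35 · 25 ≡ 1 (mod 139).
Since the result is 1, base 5 gives no evidence that 139 is composite.

1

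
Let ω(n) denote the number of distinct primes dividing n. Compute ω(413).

413 = 7 · 59
413 = 7 · 59, which has 2 distinct prime factors.

2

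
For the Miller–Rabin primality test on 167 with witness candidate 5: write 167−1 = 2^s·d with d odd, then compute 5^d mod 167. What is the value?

166

167 − 1 = 166 = 2^1 · 83, so d = 83.
5^1 ≡ 5 (mod 167)
5^2 ≡ 5^2 = 25 ≡ 25 (mod 167)
5^4 ≡ 25^2 = 625 ≡ 124 (mod 167)
5^8 ≡ 124^2 = 15376 ≡ 12 (mod 167)
5^16 ≡ 12^2 = 144 ≡ 144 (mod 167)
5^32 ≡ 144^2 = 20736 ≡ 28 (mod 167)
5^64 ≡ 28^2 = 784 ≡ 116 (mod 167)
83 = 64 + 16 + 2 + 1 in binary powers of 2.
So 5^83 ≡ 116 · 144 · 25 · 5 ≡ 166 (mod 167).
Since 5^d ≡ 166 (mod 167), base 5 does not prove 167 composite.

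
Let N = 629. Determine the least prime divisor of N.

17

629 is odd.
Digit sum 17, not divisible by 3.
Ends in 9: not divisible by 5.
7: 629 = 7·89 + 6
11: 629 = 11·57 + 2
13: 629 = 13·48 + 5
17: 629 = 17·37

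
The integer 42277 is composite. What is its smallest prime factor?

67

42277 is odd.
Digit sum 22, not divisible by 3.
Ends in 7: not divisible by 5.
7: 42277 = 7·6039 + 4
11: 42277 = 11·3843 + 4
13: 42277 = 13·3252 + 1
17: 42277 = 17·2486 + 15
19: 42277 = 19·2225 + 2
23: 42277 = 23·1838 + 3
29: 42277 = 29·1457 + 24
31: 42277 = 31·1363 + 24
37: 42277 = 37·1142 + 23
41: 42277 = 41·1031 + 6
43: 42277 = 43·983 + 8
47: 42277 = 47·899 + 24
53: 42277 = 53·797 + 36
59: 42277 = 59·716 + 33
61: 42277 = 61·693 + 4
67: 42277 = 67·631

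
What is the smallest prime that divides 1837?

1837 is odd.
Digit sum 19, not divisible by 3.
Ends in 7: not divisible by 5.
7: 1837 = 7·262 + 3
11: 1837 = 11·167

11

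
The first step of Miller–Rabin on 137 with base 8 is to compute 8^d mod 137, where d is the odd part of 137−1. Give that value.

37

137 − 1 = 136 = 2^3 · 17, so d = 17.
8^1 ≡ 8 (mod 137)
8^2 ≡ 8^2 = 64 ≡ 64 (mod 137)
8^4 ≡ 64^2 = 4096 ≡ 123 (mod 137)
8^8 ≡ 123^2 = 15129 ≡ 59 (mod 137)
8^16 ≡ 59^2 = 3481 ≡ 56 (mod 137)
17 = 16 + 1 in binary powers of 2.
So 8^17 ≡ 56 · 8 ≡ 37 (mod 137).
Squaring chain: 37 → 136 → 1; reaches −1, so base 8 does not prove 137 composite.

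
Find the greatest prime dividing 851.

851 = 23 · 37
37 is prime.
So 851 = 23 · 37; the largest prime factor is 37.

37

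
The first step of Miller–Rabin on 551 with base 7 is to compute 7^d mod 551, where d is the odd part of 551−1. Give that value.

49

551 − 1 = 550 = 2^1 · 275, so d = 275.
7^1 ≡ 7 (mod 551)
7^2 ≡ 7^2 = 49 ≡ 49 (mod 551)
7^4 ≡ 49^2 = 2401 ≡ 197 (mod 551)
7^8 ≡ 197^2 = 38809 ≡ 239 (mod 551)
7^16 ≡ 239^2 = 57121 ≡ 368 (mod 551)
7^32 ≡ 368^2 = 135424 ≡ 429 (mod 551)
7^64 ≡ 429^2 = 184041 ≡ 7 (mod 551)
7^128 ≡ 7^2 = 49 ≡ 49 (mod 551)
7^256 ≡ 49^2 = 2401 ≡ 197 (mod 551)
275 = 256 + 16 + 2 + 1 in binary powers of 2.
So 7^275 ≡ 197 · 368 · 49 · 7 ≡ 49 (mod 551).
Squaring chain: 49; never reaches −1, so base 7 is a Miller–Rabin witness that 551 is composite.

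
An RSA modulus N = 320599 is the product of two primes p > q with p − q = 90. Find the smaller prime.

523

Since p = q + 90, we have 320599 = q(q + 90), so q² + 90q − 320599 = 0.
Discriminant: 90² + 4·320599 = 8100 + 1282396 = 1290496; √1290496 = 1136.
q = (−90 + 1136)/2 = 523, and p = q + 90 = 613.
Check: 523 · 613 = 320599.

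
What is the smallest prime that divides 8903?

8903 is odd.
Digit sum 20, not divisible by 3.
Ends in 3: not divisible by 5.
7: 8903 = 7·1271 + 6
11: 8903 = 11·809 + 4
13: 8903 = 13·684 + 11
17: 8903 = 17·523 + 12
19: 8903 = 19·468 + 11
23: 8903 = 23·387 + 2
29: 8903 = 29·307

29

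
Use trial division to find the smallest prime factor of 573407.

573407 is odd.
Digit sum 26, not divisible by 3.
Ends in 7: not divisible by 5.
7: 573407 = 7·81915 + 2
11: 573407 = 11·52127 + 10
13: 573407 = 13·44108 + 3
17: 573407 = 17·33729 + 14
19: 573407 = 19·30179 + 6
23: 573407 = 23·24930 + 17
29: 573407 = 29·19772 + 19
31: 573407 = 31·18497

31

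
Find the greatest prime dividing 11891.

11891 = 11 · 1081
1081 = 23 · 47
47 is prime.
So 11891 = 11 · 23 · 47; the largest prime factor is 47.

47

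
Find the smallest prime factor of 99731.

99731 is odd.
Digit sum 29, not divisible by 3.
Ends in 1: not divisible by 5.
7: 99731 = 7·14247 + 2
11: 99731 = 11·9066 + 5
13: 99731 = 13·7671 + 8
17: 99731 = 17·5866 + 9
19: 99731 = 19·5249

19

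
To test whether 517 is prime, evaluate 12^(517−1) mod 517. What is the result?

243

12^1 ≡ 12 (mod 517)
12^2 ≡ 12^2 = 144 ≡ 144 (mod 517)
12^4 ≡ 144^2 = 20736 ≡ 56 (mod 517)
12^8 ≡ 56^2 = 3136 ≡ 34 (mod 517)
12^16 ≡ 34^2 = 1156 ≡ 122 (mod 517)
12^32 ≡ 122^2 = 14884 ≡ 408 (mod 517)
12^64 ≡ 408^2 = 166464 ≡ 507 (mod 517)
12^128 ≡ 507^2 = 257049 ≡ 100 (mod 517)
12^256 ≡ 100^2 = 10000 ≡ 177 (mod 517)
12^512 ≡ 177^2 = 31329 ≡ 309 (mod 517)
516 = 512 + 4 in binary powers of 2.
So 12^516 ≡ 309 · 56 ≡ 243 (mod 517).
Since 243 ≠ 1, base 12 is a Fermat witness: 517 is composite.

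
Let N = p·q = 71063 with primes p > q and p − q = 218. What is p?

Since p = q + 218, we have 71063 = q(q + 218), so q² + 218q − 71063 = 0.
Discriminant: 218² + 4·71063 = 47524 + 284252 = 331776; √331776 = 576.
q = (−218 + 576)/2 = 179, and p = q + 218 = 397.
Check: 179 · 397 = 71063.

397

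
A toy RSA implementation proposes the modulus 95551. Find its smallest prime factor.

19

95551 is odd.
Digit sum 25, not divisible by 3.
Ends in 1: not divisible by 5.
7: 95551 = 7·13650 + 1
11: 95551 = 11·8686 + 5
13: 95551 = 13·7350 + 1
17: 95551 = 17·5620 + 11
19: 95551 = 19·5029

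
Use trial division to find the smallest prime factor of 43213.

79

43213 is odd.
Digit sum 13, not divisible by 3.
Ends in 3: not divisible by 5.
7: 43213 = 7·6173 + 2
11: 43213 = 11·3928 + 5
13: 43213 = 13·3324 + 1
17: 43213 = 17·2541 + 16
19: 43213 = 19·2274 + 7
23: 43213 = 23·1878 + 19
29: 43213 = 29·1490 + 3
31: 43213 = 31·1393 + 30
37: 43213 = 37·1167 + 34
41: 43213 = 41·1053 + 40
43: 43213 = 43·1004 + 41
47: 43213 = 47·919 + 20
53: 43213 = 53·815 + 18
59: 43213 = 59·732 + 25
61: 43213 = 61·708 + 25
67: 43213 = 67·644 + 65
71: 43213 = 71·608 + 45
73: 43213 = 73·591 + 70
79: 43213 = 79·547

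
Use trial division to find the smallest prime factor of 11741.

11741 is odd.
Digit sum 14, not divisible by 3.
Ends in 1: not divisible by 5.
7: 11741 = 7·1677 + 2
11: 11741 = 11·1067 + 4
13: 11741 = 13·903 + 2
17: 11741 = 17·690 + 11
19: 11741 = 19·617 + 18
23: 11741 = 23·510 + 11
29: 11741 = 29·404 + 25
31: 11741 = 31·378 + 23
37: 11741 = 37·317 + 12
41: 11741 = 41·286 + 15
43: 11741 = 43·273 + 2
47: 11741 = 47·249 + 38
53: 11741 = 53·221 + 28
59: 11741 = 59·199

59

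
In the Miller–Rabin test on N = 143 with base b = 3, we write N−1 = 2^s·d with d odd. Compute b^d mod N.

143 − 1 = 142 = 2^1 · 71, so d = 71.
3^1 ≡ 3 (mod 143)
3^2 ≡ 3^2 = 9 ≡ 9 (mod 143)
3^4 ≡ 9^2 = 81 ≡ 81 (mod 143)
3^8 ≡ 81^2 = 6561 ≡ 126 (mod 143)
3^16 ≡ 126^2 = 15876 ≡ 3 (mod 143)
3^32 ≡ 3^2 = 9 ≡ 9 (mod 143)
3^64 ≡ 9^2 = 81 ≡ 81 (mod 143)
71 = 64 + 4 + 2 + 1 in binary powers of 2.
So 3^71 ≡ 81 · 81 · 9 · 3 ≡ 113 (mod 143).
Squaring chain: 113; never reaches −1, so base 3 is a Miller–Rabin witness that 143 is composite.

113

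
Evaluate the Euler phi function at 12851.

Factor: 12851 = 71 · 181.
φ(12851) = (71−1) · (181−1) = 70 · 180 = 12600.

12600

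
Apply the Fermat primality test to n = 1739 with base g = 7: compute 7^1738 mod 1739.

636

7^1 ≡ 7 (mod 1739)
7^2 ≡ 7^2 = 49 ≡ 49 (mod 1739)
7^4 ≡ 49^2 = 2401 ≡ 662 (mod 1739)
7^8 ≡ 662^2 = 438244 ≡ 16 (mod 1739)
7^16 ≡ 16^2 = 256 ≡ 256 (mod 1739)
7^32 ≡ 256^2 = 65536 ≡ 1193 (mod 1739)
7^64 ≡ 1193^2 = 1423249 ≡ 747 (mod 1739)
7^128 ≡ 747^2 = 558009 ≡ 1529 (mod 1739)
7^256 ≡ 1529^2 = 2337841 ≡ 625 (mod 1739)
7^512 ≡ 625^2 = 390625 ≡ 1089 (mod 1739)
7^1024 ≡ 1089^2 = 1185921 ≡ 1662 (mod 1739)
1738 = 1024 + 512 + 128 + 64 + 8 + 2 in binary powers of 2.
So 7^1738 ≡ 1662 · 1089 · 1529 · 747 · 16 · 49 ≡ 636 (mod 1739).
Since 636 ≠ 1, base 7 is a Fermat witness: 1739 is composite.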